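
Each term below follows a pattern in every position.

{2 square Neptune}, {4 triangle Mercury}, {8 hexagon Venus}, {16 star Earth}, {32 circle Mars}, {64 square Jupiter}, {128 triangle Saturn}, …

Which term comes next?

{256 hexagon Uranus}

First slot: 2, 4, 8, 16, 32, 64, 128 → 256 (×2 each step).
Shape — repeats square → triangle → hexagon → star → circle: square, triangle, hexagon, star, circle, square, triangle → hexagon.
For the planet, runs through the planets Mercury→Neptune: Neptune, Mercury, Venus, Earth, Mars, Jupiter, Saturn → Uranus.
So the next term is {256 hexagon Uranus}.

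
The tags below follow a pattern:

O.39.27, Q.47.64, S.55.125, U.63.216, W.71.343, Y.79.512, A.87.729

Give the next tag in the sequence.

C.95.1000

Letter: letters move forward 2 places in the alphabet, wrapping Z→A; O, Q, S, U, W, Y, A → C.
Second component: +8 each step, so 39, 47, 55, 63, 71, 79, 87 → 95.
Third component goes 27, 64, 125, 216, 343, 512, 729 → 1000 (perfect cubes: 3³, 4³, 5³, …).
So the next tag is C.95.1000.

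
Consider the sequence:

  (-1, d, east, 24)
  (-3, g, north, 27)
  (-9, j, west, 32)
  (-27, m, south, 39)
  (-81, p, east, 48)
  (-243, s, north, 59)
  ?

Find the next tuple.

(-729, v, west, 72)

First entry: ×3 each step, so -1, -3, -9, -27, -81, -243 → -729.
Letter: d, g, j, m, p, s → v (letters move forward 3 places in the alphabet).
Direction goes east, north, west, south, east, north → west (repeats east → north → west → south).
Fourth entry: differences are 3, 5, 7, … (increasing by 2 each time); 24, 27, 32, 39, 48, 59 → 72.
Combining the parts gives (-729, v, west, 72).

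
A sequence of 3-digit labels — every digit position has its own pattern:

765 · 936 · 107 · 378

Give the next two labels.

First digit — +2 each step, mod 10: 7, 9, 1, 3 → 5 → 7.
Second digit: 6, 3, 0, 7 → 4 → 1 (−3 each step, mod 10).
Third digit goes 5, 6, 7, 8 → 9 → 0 (+1 each step, mod 10).
So the next two labels are 549 and 710.

549, 710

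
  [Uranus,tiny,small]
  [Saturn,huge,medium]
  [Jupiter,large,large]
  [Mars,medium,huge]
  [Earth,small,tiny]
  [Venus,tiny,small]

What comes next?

Planet goes Uranus, Saturn, Jupiter, Mars, Earth, Venus → Mercury (runs backward through the planets Mercury→Neptune).
First size: repeats tiny → huge → large → medium → small, so tiny, huge, large, medium, small, tiny → huge.
Second size: small, medium, large, huge, tiny, small → medium (repeats small → medium → large → huge → tiny).
Combining the parts gives [Mercury,huge,medium].

[Mercury,huge,medium]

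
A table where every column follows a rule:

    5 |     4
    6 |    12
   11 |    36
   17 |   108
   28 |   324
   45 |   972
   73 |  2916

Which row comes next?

118  8748

First component goes 5, 6, 11, 17, 28, 45, 73 → 118 (each term is the sum of the two before it).
Second component: ×3 each step; 4, 12, 36, 108, 324, 972, 2916 → 8748.
So the next row is 118  8748.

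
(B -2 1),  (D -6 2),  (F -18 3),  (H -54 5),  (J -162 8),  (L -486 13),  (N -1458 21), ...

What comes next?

(P -4374 34)

Letter: letters move forward 2 places in the alphabet, so B, D, F, H, J, L, N → P.
Second value: -2, -6, -18, -54, -162, -486, -1458 → -4374 (×3 each step).
For the third value, each term is the sum of the two before it: 1, 2, 3, 5, 8, 13, 21 → 34.
So the next triple is (P -4374 34).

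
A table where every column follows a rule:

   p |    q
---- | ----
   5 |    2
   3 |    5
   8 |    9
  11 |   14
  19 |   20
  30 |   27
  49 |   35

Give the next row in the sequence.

Column p — each term is the sum of the two before it: 5, 3, 8, 11, 19, 30, 49 → 79.
Column q: differences are 3, 4, 5, … (increasing by 1 each time), so 2, 5, 9, 14, 20, 27, 35 → 44.
Putting it together: 79  44.

79  44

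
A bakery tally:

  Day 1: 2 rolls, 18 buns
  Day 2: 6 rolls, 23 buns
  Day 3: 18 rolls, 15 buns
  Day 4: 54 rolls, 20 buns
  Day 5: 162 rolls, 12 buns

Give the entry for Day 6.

486 rolls, 17 buns

For the rolls, ×3 each step: 2, 6, 18, 54, 162 → 486.
Buns goes 18, 23, 15, 20, 12 → 17 (alternating steps +5, −8, +5, −8, …).
So the next row is 486 rolls, 17 buns.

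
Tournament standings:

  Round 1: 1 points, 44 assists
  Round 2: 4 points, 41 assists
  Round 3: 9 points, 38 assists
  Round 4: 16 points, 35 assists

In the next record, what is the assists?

32

Points: perfect squares: 1², 2², 3², …, so 1, 4, 9, 16 → 25.
For the assists, −3 each step: 44, 41, 38, 35 → 32.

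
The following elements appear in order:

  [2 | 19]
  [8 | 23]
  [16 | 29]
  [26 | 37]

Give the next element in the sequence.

[38 | 47]

First component: differences are 6, 8, 10, … (increasing by 2 each time); 2, 8, 16, 26 → 38.
Second component: differences are 4, 6, 8, … (increasing by 2 each time); 19, 23, 29, 37 → 47.
So the next element is [38 | 47].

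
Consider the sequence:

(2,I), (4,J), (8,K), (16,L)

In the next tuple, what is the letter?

M

Letter: letters move forward 1 place in the alphabet, so I, J, K, L → M.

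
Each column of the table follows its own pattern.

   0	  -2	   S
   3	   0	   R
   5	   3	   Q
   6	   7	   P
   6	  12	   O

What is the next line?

First component: differences are 3, 2, 1, … (decreasing by 1 each time); 0, 3, 5, 6, 6 → 5.
For the second component, differences are 2, 3, 4, … (increasing by 1 each time): -2, 0, 3, 7, 12 → 18.
Letter — letters move back 1 place in the alphabet: S, R, Q, P, O → N.
Putting it together: 5  18  N.

5  18  N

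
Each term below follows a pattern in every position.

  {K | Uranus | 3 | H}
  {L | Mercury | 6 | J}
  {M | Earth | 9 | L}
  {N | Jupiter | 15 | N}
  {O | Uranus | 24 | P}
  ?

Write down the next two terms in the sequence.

{P | Mercury | 39 | R}, {Q | Earth | 63 | T}

First letter — letters move forward 1 place in the alphabet: K, L, M, N, O → P → Q.
Planet goes Uranus, Mercury, Earth, Jupiter, Uranus → Mercury → Earth (repeats Uranus → Mercury → Earth → Jupiter).
Third slot: each term is the sum of the two before it, so 3, 6, 9, 15, 24 → 39 → 63.
Second letter: letters move forward 2 places in the alphabet; H, J, L, N, P → R → T.
Putting the parts together: {P | Mercury | 39 | R} and then {Q | Earth | 63 | T}.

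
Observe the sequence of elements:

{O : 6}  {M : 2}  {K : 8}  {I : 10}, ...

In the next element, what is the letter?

Letter — letters move back 2 places in the alphabet: O, M, K, I → G.

G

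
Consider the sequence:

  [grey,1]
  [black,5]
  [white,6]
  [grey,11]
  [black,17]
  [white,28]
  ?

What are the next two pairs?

For the shade, repeats grey → black → white: grey, black, white, grey, black, white → grey → black.
Second entry: each term is the sum of the two before it, so 1, 5, 6, 11, 17, 28 → 45 → 73.
Putting the parts together: [grey,45] and then [black,73].

[grey,45], [black,73]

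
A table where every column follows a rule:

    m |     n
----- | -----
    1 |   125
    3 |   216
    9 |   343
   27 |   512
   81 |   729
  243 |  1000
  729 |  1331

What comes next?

2187  1728

Column m: 1, 3, 9, 27, 81, 243, 729 → 2187 (×3 each step).
Column n — perfect cubes: 5³, 6³, 7³, …: 125, 216, 343, 512, 729, 1000, 1331 → 1728.
Combining the parts gives 2187  1728.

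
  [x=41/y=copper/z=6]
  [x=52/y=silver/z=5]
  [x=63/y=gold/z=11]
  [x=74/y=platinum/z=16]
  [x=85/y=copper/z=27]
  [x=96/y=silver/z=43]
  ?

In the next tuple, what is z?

Z: each term is the sum of the two before it; 6, 5, 11, 16, 27, 43 → 70.

70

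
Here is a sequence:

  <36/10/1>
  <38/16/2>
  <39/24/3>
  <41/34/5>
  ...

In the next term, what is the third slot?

8

Third slot — each term is the sum of the two before it: 1, 2, 3, 5 → 8.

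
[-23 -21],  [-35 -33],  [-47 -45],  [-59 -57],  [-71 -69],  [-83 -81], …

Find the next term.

[-95 -93]

First part: −12 each step; -23, -35, -47, -59, -71, -83 → -95.
Second part: -21, -33, -45, -57, -69, -81 → -93 (always 2 more than the first part).
Combining the parts gives [-95 -93].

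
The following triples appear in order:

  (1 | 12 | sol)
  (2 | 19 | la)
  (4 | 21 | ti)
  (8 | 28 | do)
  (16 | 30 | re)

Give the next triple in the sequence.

(32 | 37 | mi)

For the first part, ×2 each step: 1, 2, 4, 8, 16 → 32.
For the second part, alternating steps +7, +2, +7, +2, …: 12, 19, 21, 28, 30 → 37.
Note: runs through the solfège scale do→ti; sol, la, ti, do, re → mi.
So the next triple is (32 | 37 | mi).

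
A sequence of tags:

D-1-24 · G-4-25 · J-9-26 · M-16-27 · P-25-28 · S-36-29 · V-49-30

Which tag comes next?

Y-64-31

Letter: letters move forward 3 places in the alphabet, so D, G, J, M, P, S, V → Y.
Second component: perfect squares: 1², 2², 3², …; 1, 4, 9, 16, 25, 36, 49 → 64.
For the third component, +1 each step: 24, 25, 26, 27, 28, 29, 30 → 31.
Putting it together: Y-64-31.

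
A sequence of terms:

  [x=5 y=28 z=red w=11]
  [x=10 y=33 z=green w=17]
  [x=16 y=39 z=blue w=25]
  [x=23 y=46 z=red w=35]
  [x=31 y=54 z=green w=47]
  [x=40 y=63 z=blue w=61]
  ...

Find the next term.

X: differences are 5, 6, 7, … (increasing by 1 each time); 5, 10, 16, 23, 31, 40 → 50.
Y goes 28, 33, 39, 46, 54, 63 → 73 (differences are 5, 6, 7, … (increasing by 1 each time)).
For the z, repeats red → green → blue: red, green, blue, red, green, blue → red.
W — differences are 6, 8, 10, … (increasing by 2 each time): 11, 17, 25, 35, 47, 61 → 77.
So the next term is [x=50 y=73 z=red w=77].

[x=50 y=73 z=red w=77]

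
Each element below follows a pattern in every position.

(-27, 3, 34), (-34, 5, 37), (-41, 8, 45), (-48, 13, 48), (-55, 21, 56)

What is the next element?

First component: -27, -34, -41, -48, -55 → -62 (−7 each step).
Second component: each term is the sum of the two before it; 3, 5, 8, 13, 21 → 34.
Third component: alternating steps +3, +8, +3, +8, …, so 34, 37, 45, 48, 56 → 59.
Combining the parts gives (-62, 34, 59).

(-62, 34, 59)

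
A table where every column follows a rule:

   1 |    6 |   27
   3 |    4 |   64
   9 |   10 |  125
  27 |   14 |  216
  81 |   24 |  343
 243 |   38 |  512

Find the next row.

729  62  729

First component — ×3 each step: 1, 3, 9, 27, 81, 243 → 729.
Second component — each term is the sum of the two before it: 6, 4, 10, 14, 24, 38 → 62.
Third component: perfect cubes: 3³, 4³, 5³, …; 27, 64, 125, 216, 343, 512 → 729.
So the next row is 729  62  729.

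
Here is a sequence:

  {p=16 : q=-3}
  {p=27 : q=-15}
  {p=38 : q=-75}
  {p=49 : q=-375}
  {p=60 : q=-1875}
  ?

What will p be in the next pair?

71

P — +11 each step: 16, 27, 38, 49, 60 → 71.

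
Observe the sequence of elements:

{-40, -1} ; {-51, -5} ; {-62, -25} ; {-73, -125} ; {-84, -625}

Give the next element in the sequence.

For the first value, −11 each step: -40, -51, -62, -73, -84 → -95.
Second value: ×5 each step; -1, -5, -25, -125, -625 → -3125.
Combining the parts gives {-95, -3125}.

{-95, -3125}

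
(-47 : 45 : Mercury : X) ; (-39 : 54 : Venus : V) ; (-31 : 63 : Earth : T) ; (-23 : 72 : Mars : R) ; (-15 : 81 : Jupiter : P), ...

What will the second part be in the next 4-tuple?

Second part: +9 each step, so 45, 54, 63, 72, 81 → 90.

90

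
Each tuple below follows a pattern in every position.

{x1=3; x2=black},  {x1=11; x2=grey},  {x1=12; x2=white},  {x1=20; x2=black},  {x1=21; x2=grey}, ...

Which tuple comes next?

{x1=29; x2=white}

X1: 3, 11, 12, 20, 21 → 29 (alternating steps +8, +1, +8, +1, …).
X2: black, grey, white, black, grey → white (repeats black → grey → white).
So the next tuple is {x1=29; x2=white}.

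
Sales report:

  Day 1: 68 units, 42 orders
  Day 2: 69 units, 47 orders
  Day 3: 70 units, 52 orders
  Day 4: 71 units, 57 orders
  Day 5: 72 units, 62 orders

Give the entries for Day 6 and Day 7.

Units: +1 each step; 68, 69, 70, 71, 72 → 73 → 74.
For the orders, +5 each step: 42, 47, 52, 57, 62 → 67 → 72.
Putting the parts together: 73 units, 67 orders and then 74 units, 72 orders.

73 units, 67 orders; 74 units, 72 orders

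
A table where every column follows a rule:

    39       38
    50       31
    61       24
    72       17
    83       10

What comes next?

94  3

For the first component, +11 each step: 39, 50, 61, 72, 83 → 94.
Second component: −7 each step, so 38, 31, 24, 17, 10 → 3.
Putting it together: 94  3.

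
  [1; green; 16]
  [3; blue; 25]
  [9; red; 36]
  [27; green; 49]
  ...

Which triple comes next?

First coordinate: ×3 each step, so 1, 3, 9, 27 → 81.
Colour: repeats green → blue → red, so green, blue, red, green → blue.
Third coordinate — perfect squares: 4², 5², 6², …: 16, 25, 36, 49 → 64.
So the next triple is [81; blue; 64].

[81; blue; 64]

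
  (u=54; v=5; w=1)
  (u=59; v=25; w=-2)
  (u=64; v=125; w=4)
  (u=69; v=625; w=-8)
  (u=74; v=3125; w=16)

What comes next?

(u=79; v=15625; w=-32)

U — +5 each step: 54, 59, 64, 69, 74 → 79.
V goes 5, 25, 125, 625, 3125 → 15625 (×5 each step).
W goes 1, -2, 4, -8, 16 → -32 (×(-2) each step).
Putting it together: (u=79; v=15625; w=-32).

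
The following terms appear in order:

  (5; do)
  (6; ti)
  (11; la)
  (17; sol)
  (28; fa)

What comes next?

(45; mi)

First component: 5, 6, 11, 17, 28 → 45 (each term is the sum of the two before it).
Note — runs backward through the solfège scale do→ti: do, ti, la, sol, fa → mi.
So the next term is (45; mi).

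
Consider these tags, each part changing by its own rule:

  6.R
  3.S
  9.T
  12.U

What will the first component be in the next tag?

21

First component goes 6, 3, 9, 12 → 21 (each term is the sum of the two before it).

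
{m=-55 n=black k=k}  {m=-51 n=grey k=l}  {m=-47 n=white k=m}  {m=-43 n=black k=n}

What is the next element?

{m=-39 n=grey k=o}

M — +4 each step: -55, -51, -47, -43 → -39.
N: repeats black → grey → white; black, grey, white, black → grey.
For the k, letters move forward 1 place in the alphabet: k, l, m, n → o.
Putting it together: {m=-39 n=grey k=o}.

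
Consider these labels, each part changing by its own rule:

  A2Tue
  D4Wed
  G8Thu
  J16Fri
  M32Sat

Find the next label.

For the letter, letters move forward 3 places in the alphabet: A, D, G, J, M → P.
Second component: 2, 4, 8, 16, 32 → 64 (×2 each step).
Day: Tue, Wed, Thu, Fri, Sat → Sun (runs through the weekdays Mon→Sun).
Combining the parts gives P64Sun.

P64Sun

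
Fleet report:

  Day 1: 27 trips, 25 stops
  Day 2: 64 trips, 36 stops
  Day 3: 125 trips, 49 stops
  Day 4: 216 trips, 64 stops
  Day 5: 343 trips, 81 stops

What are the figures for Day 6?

512 trips, 100 stops

Trips: 27, 64, 125, 216, 343 → 512 (perfect cubes: 3³, 4³, 5³, …).
Stops: perfect squares: 5², 6², 7², …; 25, 36, 49, 64, 81 → 100.
Putting it together: 512 trips, 100 stops.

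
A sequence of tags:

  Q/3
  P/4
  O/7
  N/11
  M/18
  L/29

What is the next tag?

Letter: Q, P, O, N, M, L → K (letters move back 1 place in the alphabet).
For the second component, each term is the sum of the two before it: 3, 4, 7, 11, 18, 29 → 47.
So the next tag is K/47.

K/47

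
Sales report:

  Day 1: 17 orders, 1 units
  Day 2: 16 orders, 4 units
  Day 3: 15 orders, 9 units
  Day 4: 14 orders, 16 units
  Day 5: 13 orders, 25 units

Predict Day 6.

12 orders, 36 units

Orders — −1 each step: 17, 16, 15, 14, 13 → 12.
For the units, perfect squares: 1², 2², 3², …: 1, 4, 9, 16, 25 → 36.
Combining the parts gives 12 orders, 36 units.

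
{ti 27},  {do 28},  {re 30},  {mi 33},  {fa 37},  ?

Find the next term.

{sol 42}

Note: runs through the solfège scale do→ti; ti, do, re, mi, fa → sol.
Second component goes 27, 28, 30, 33, 37 → 42 (differences are 1, 2, 3, … (increasing by 1 each time)).
Putting it together: {sol 42}.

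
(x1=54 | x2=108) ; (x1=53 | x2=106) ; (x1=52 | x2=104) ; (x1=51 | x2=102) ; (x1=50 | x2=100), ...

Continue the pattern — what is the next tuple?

(x1=49 | x2=98)

For the x1, −1 each step: 54, 53, 52, 51, 50 → 49.
X2: always 2 × the x1; 108, 106, 104, 102, 100 → 98.
Combining the parts gives (x1=49 | x2=98).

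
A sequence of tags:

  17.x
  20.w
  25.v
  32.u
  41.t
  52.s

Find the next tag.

First component: differences are 3, 5, 7, … (increasing by 2 each time); 17, 20, 25, 32, 41, 52 → 65.
Letter goes x, w, v, u, t, s → r (letters move back 1 place in the alphabet).
So the next tag is 65.r.

65.r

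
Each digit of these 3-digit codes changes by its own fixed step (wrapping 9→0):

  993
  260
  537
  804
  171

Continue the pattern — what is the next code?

448

For the first digit, +3 each step, mod 10: 9, 2, 5, 8, 1 → 4.
Second digit — −3 each step, mod 10: 9, 6, 3, 0, 7 → 4.
Third digit: −3 each step, mod 10, so 3, 0, 7, 4, 1 → 8.
So the next code is 448.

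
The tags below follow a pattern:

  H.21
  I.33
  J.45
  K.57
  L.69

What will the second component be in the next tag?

81

Letter: H, I, J, K, L → M (letters move forward 1 place in the alphabet).
Second component: +12 each step, so 21, 33, 45, 57, 69 → 81.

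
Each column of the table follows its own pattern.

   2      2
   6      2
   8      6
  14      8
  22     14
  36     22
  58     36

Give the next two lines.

94  58; 152  94

First component goes 2, 6, 8, 14, 22, 36, 58 → 94 → 152 (each term is the sum of the two before it).
Second component — always the previous value of the first component: 2, 2, 6, 8, 14, 22, 36 → 58 → 94.
Putting the parts together: 94  58 and then 152  94.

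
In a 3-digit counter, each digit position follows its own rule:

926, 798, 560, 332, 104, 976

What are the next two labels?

First digit: −2 each step, mod 10; 9, 7, 5, 3, 1, 9 → 7 → 5.
Second digit goes 2, 9, 6, 3, 0, 7 → 4 → 1 (−3 each step, mod 10).
Third digit — +2 each step, mod 10: 6, 8, 0, 2, 4, 6 → 8 → 0.
So the next two labels are 748 and 510.

748, 510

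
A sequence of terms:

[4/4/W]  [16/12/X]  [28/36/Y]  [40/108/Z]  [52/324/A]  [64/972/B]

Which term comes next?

[76/2916/C]

First entry: 4, 16, 28, 40, 52, 64 → 76 (+12 each step).
Second entry: 4, 12, 36, 108, 324, 972 → 2916 (×3 each step).
Letter: letters move forward 1 place in the alphabet, wrapping Z→A; W, X, Y, Z, A, B → C.
Combining the parts gives [76/2916/C].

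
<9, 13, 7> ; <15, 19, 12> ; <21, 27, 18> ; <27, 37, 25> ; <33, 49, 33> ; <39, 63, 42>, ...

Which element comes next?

<45, 79, 52>

First slot: 9, 15, 21, 27, 33, 39 → 45 (+6 each step).
Second slot: differences are 6, 8, 10, … (increasing by 2 each time); 13, 19, 27, 37, 49, 63 → 79.
Third slot: differences are 5, 6, 7, … (increasing by 1 each time); 7, 12, 18, 25, 33, 42 → 52.
Combining the parts gives <45, 79, 52>.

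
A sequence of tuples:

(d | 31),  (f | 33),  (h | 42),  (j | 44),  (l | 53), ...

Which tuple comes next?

Letter: d, f, h, j, l → n (letters move forward 2 places in the alphabet).
Second value: alternating steps +2, +9, +2, +9, …; 31, 33, 42, 44, 53 → 55.
Combining the parts gives (n | 55).

(n | 55)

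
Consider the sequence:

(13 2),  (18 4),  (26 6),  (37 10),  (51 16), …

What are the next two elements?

(68 26), (88 42)

First entry: differences are 5, 8, 11, … (increasing by 3 each time), so 13, 18, 26, 37, 51 → 68 → 88.
Second entry: each term is the sum of the two before it; 2, 4, 6, 10, 16 → 26 → 42.
So the next two elements are (68 26) and (88 42).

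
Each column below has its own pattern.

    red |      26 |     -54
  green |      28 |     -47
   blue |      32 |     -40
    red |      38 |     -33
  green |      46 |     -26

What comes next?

blue  56  -19

Colour — repeats red → green → blue: red, green, blue, red, green → blue.
Second component — differences are 2, 4, 6, … (increasing by 2 each time): 26, 28, 32, 38, 46 → 56.
For the third component, +7 each step: -54, -47, -40, -33, -26 → -19.
Combining the parts gives blue  56  -19.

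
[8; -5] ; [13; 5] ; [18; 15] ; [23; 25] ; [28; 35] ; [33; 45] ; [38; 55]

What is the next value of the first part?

First part — +5 each step: 8, 13, 18, 23, 28, 33, 38 → 43.

43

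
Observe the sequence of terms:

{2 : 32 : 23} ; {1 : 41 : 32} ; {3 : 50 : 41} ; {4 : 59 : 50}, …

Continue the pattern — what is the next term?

{7 : 68 : 59}

First component: each term is the sum of the two before it; 2, 1, 3, 4 → 7.
Second component: +9 each step; 32, 41, 50, 59 → 68.
Third component goes 23, 32, 41, 50 → 59 (always 9 less than the second component).
Putting it together: {7 : 68 : 59}.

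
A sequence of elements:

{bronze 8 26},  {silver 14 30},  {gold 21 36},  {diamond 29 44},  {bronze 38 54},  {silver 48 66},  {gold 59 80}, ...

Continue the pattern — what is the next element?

{diamond 71 96}

Rank goes bronze, silver, gold, diamond, bronze, silver, gold → diamond (repeats bronze → silver → gold → diamond).
Second slot goes 8, 14, 21, 29, 38, 48, 59 → 71 (differences are 6, 7, 8, … (increasing by 1 each time)).
Third slot — differences are 4, 6, 8, … (increasing by 2 each time): 26, 30, 36, 44, 54, 66, 80 → 96.
So the next element is {diamond 71 96}.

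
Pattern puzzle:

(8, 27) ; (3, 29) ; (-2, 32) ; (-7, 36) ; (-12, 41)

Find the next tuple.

(-17, 47)

First part: −5 each step; 8, 3, -2, -7, -12 → -17.
For the second part, differences are 2, 3, 4, … (increasing by 1 each time): 27, 29, 32, 36, 41 → 47.
Combining the parts gives (-17, 47).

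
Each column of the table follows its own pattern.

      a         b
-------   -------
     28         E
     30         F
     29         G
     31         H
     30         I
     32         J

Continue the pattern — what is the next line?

Column a: alternating steps +2, −1, +2, −1, …, so 28, 30, 29, 31, 30, 32 → 31.
Column b goes E, F, G, H, I, J → K (letters move forward 1 place in the alphabet).
So the next line is 31  K.

31  K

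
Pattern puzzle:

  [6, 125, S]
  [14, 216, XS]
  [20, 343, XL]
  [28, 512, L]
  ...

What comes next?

[34, 729, M]

First entry — alternating steps +8, +6, +8, +6, …: 6, 14, 20, 28 → 34.
Second entry: 125, 216, 343, 512 → 729 (perfect cubes: 5³, 6³, 7³, …).
Size: S, XS, XL, L → M (runs backward through clothing sizes XS→XL).
So the next term is [34, 729, M].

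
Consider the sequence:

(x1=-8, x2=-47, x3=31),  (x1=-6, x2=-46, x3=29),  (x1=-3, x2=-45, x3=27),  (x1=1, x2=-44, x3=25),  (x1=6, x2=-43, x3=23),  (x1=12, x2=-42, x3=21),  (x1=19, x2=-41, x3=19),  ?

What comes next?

X1 — differences are 2, 3, 4, … (increasing by 1 each time): -8, -6, -3, 1, 6, 12, 19 → 27.
X2: -47, -46, -45, -44, -43, -42, -41 → -40 (+1 each step).
X3 goes 31, 29, 27, 25, 23, 21, 19 → 17 (−2 each step).
Putting it together: (x1=27, x2=-40, x3=17).

(x1=27, x2=-40, x3=17)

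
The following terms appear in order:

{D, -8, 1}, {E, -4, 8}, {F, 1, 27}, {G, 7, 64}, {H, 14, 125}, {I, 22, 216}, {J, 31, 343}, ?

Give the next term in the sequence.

Letter — letters move forward 1 place in the alphabet: D, E, F, G, H, I, J → K.
Second slot goes -8, -4, 1, 7, 14, 22, 31 → 41 (differences are 4, 5, 6, … (increasing by 1 each time)).
For the third slot, perfect cubes: 1³, 2³, 3³, …: 1, 8, 27, 64, 125, 216, 343 → 512.
Putting it together: {K, 41, 512}.

{K, 41, 512}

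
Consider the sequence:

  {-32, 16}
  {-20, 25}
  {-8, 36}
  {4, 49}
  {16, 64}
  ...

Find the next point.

{28, 81}

First value — +12 each step: -32, -20, -8, 4, 16 → 28.
For the second value, perfect squares: 4², 5², 6², …: 16, 25, 36, 49, 64 → 81.
Putting it together: {28, 81}.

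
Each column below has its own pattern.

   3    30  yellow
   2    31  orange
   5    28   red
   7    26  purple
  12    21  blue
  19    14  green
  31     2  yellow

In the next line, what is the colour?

orange

For the first component, each term is the sum of the two before it: 3, 2, 5, 7, 12, 19, 31 → 50.
Second component: 30, 31, 28, 26, 21, 14, 2 → -17 (together with the first component always sums to 33).
For the colour, repeats yellow → orange → red → purple → blue → green: yellow, orange, red, purple, blue, green, yellow → orange.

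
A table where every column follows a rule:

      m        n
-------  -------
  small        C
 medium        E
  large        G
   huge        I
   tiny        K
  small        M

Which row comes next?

medium  O

Column m: repeats small → medium → large → huge → tiny, so small, medium, large, huge, tiny, small → medium.
Column n goes C, E, G, I, K, M → O (letters move forward 2 places in the alphabet).
Combining the parts gives medium  O.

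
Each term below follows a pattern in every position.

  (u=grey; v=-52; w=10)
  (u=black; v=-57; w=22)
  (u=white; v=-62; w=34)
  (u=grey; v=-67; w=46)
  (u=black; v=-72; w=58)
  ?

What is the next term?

(u=white; v=-77; w=70)

U goes grey, black, white, grey, black → white (repeats grey → black → white).
V: −5 each step; -52, -57, -62, -67, -72 → -77.
W: +12 each step; 10, 22, 34, 46, 58 → 70.
Putting it together: (u=white; v=-77; w=70).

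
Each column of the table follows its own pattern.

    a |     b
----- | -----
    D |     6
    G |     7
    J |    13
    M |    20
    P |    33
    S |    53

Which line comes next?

V  86

Column a: letters move forward 3 places in the alphabet; D, G, J, M, P, S → V.
Column b: each term is the sum of the two before it; 6, 7, 13, 20, 33, 53 → 86.
Putting it together: V  86.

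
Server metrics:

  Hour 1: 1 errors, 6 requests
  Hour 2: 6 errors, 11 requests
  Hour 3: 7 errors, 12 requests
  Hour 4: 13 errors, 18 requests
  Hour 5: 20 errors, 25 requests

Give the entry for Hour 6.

33 errors, 38 requests

Errors: each term is the sum of the two before it, so 1, 6, 7, 13, 20 → 33.
Requests: always 5 more than the errors; 6, 11, 12, 18, 25 → 38.
Combining the parts gives 33 errors, 38 requests.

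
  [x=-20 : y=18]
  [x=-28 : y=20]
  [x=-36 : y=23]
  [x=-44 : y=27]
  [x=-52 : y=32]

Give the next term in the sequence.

X: −8 each step, so -20, -28, -36, -44, -52 → -60.
Y goes 18, 20, 23, 27, 32 → 38 (differences are 2, 3, 4, … (increasing by 1 each time)).
So the next term is [x=-60 : y=38].

[x=-60 : y=38]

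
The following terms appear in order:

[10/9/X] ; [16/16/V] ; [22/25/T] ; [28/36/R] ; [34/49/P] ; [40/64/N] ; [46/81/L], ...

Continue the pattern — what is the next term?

[52/100/J]

For the first value, +6 each step: 10, 16, 22, 28, 34, 40, 46 → 52.
Second value goes 9, 16, 25, 36, 49, 64, 81 → 100 (perfect squares: 3², 4², 5², …).
For the letter, letters move back 2 places in the alphabet: X, V, T, R, P, N, L → J.
Putting it together: [52/100/J].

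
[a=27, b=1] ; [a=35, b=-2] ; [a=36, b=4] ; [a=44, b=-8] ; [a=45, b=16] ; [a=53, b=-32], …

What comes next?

[a=54, b=64]

For the a, alternating steps +8, +1, +8, +1, …: 27, 35, 36, 44, 45, 53 → 54.
For the b, ×(-2) each step: 1, -2, 4, -8, 16, -32 → 64.
So the next pair is [a=54, b=64].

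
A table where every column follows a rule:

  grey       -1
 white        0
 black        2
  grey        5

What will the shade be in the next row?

For the shade, repeats grey → white → black: grey, white, black, grey → white.

white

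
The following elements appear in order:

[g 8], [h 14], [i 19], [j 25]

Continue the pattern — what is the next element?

[k 30]

Letter goes g, h, i, j → k (letters move forward 1 place in the alphabet).
Second value: alternating steps +6, +5, +6, +5, …, so 8, 14, 19, 25 → 30.
Putting it together: [k 30].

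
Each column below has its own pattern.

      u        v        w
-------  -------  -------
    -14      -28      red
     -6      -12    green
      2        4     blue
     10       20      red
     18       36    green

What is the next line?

Column u goes -14, -6, 2, 10, 18 → 26 (+8 each step).
For the column v, always 2 × the column u: -28, -12, 4, 20, 36 → 52.
Column w goes red, green, blue, red, green → blue (repeats red → green → blue).
Putting it together: 26  52  blue.

26  52  blue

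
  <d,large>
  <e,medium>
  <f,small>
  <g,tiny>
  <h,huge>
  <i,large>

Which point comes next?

Letter: letters move forward 1 place in the alphabet; d, e, f, g, h, i → j.
Size goes large, medium, small, tiny, huge, large → medium (repeats large → medium → small → tiny → huge).
So the next point is <j,medium>.

<j,medium>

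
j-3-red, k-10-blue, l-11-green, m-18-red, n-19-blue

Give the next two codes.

o-26-green, p-27-red

Letter: letters move forward 1 place in the alphabet; j, k, l, m, n → o → p.
Second component goes 3, 10, 11, 18, 19 → 26 → 27 (alternating steps +7, +1, +7, +1, …).
For the colour, repeats red → blue → green: red, blue, green, red, blue → green → red.
Putting the parts together: o-26-green and then p-27-red.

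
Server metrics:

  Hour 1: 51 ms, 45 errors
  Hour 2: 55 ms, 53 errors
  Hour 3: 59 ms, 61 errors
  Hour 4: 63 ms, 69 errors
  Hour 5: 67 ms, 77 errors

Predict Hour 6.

For the ms, +4 each step: 51, 55, 59, 63, 67 → 71.
Errors: +8 each step, so 45, 53, 61, 69, 77 → 85.
Combining the parts gives 71 ms, 85 errors.

71 ms, 85 errors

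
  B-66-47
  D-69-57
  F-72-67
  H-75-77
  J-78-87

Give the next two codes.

L-81-97 then N-84-107

Letter: letters move forward 2 places in the alphabet, so B, D, F, H, J → L → N.
Second component — +3 each step: 66, 69, 72, 75, 78 → 81 → 84.
For the third component, +10 each step: 47, 57, 67, 77, 87 → 97 → 107.
Putting the parts together: L-81-97 and then N-84-107.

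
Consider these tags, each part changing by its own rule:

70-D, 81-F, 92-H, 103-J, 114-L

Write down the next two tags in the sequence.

125-N then 136-P

First component: +11 each step; 70, 81, 92, 103, 114 → 125 → 136.
Letter goes D, F, H, J, L → N → P (letters move forward 2 places in the alphabet).
So the next two tags are 125-N and 136-P.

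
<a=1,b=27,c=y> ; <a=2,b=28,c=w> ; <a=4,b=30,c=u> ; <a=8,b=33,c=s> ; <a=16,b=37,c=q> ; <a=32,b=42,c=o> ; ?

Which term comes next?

A: 1, 2, 4, 8, 16, 32 → 64 (×2 each step).
B: 27, 28, 30, 33, 37, 42 → 48 (differences are 1, 2, 3, … (increasing by 1 each time)).
C — letters move back 2 places in the alphabet: y, w, u, s, q, o → m.
So the next term is <a=64,b=48,c=m>.

<a=64,b=48,c=m>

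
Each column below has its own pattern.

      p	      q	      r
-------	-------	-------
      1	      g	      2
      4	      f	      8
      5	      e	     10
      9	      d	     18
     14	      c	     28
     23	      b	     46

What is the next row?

Column p: each term is the sum of the two before it; 1, 4, 5, 9, 14, 23 → 37.
Column q: letters move back 1 place in the alphabet, so g, f, e, d, c, b → a.
Column r: always 2 × the column p, so 2, 8, 10, 18, 28, 46 → 74.
Combining the parts gives 37  a  74.

37  a  74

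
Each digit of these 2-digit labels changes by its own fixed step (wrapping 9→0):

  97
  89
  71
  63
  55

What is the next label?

47

First digit goes 9, 8, 7, 6, 5 → 4 (−1 each step, mod 10).
Second digit: 7, 9, 1, 3, 5 → 7 (+2 each step, mod 10).
Combining the parts gives 47.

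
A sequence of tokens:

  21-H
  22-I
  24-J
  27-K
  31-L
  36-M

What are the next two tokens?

42-N then 49-O

For the first component, differences are 1, 2, 3, … (increasing by 1 each time): 21, 22, 24, 27, 31, 36 → 42 → 49.
Letter: letters move forward 1 place in the alphabet; H, I, J, K, L, M → N → O.
Putting the parts together: 42-N and then 49-O.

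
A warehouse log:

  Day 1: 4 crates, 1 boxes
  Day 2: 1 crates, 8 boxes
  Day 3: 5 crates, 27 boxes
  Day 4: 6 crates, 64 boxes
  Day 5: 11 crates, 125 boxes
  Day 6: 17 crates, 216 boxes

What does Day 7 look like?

28 crates, 343 boxes

For the crates, each term is the sum of the two before it: 4, 1, 5, 6, 11, 17 → 28.
Boxes: 1, 8, 27, 64, 125, 216 → 343 (perfect cubes: 1³, 2³, 3³, …).
Combining the parts gives 28 crates, 343 boxes.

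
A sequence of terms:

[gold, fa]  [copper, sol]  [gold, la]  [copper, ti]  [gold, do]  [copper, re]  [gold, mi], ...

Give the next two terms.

Metal: gold, copper, gold, copper, gold, copper, gold → copper → gold (alternates gold ↔ copper).
Note: runs through the solfège scale do→ti; fa, sol, la, ti, do, re, mi → fa → sol.
So the next two terms are [copper, fa] and [gold, sol].

[copper, fa], [gold, sol]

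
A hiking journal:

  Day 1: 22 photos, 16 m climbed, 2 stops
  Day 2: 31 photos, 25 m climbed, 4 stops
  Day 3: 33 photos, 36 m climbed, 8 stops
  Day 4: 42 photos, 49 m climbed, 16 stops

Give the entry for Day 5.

Photos goes 22, 31, 33, 42 → 44 (alternating steps +9, +2, +9, +2, …).
M climbed: 16, 25, 36, 49 → 64 (perfect squares: 4², 5², 6², …).
Stops goes 2, 4, 8, 16 → 32 (×2 each step).
Putting it together: 44 photos, 64 m climbed, 32 stops.

44 photos, 64 m climbed, 32 stops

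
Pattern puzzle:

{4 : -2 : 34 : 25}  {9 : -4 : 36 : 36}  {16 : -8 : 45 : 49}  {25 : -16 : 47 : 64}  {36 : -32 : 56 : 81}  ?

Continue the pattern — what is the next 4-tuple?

{49 : -64 : 58 : 100}

First coordinate: perfect squares: 2², 3², 4², …; 4, 9, 16, 25, 36 → 49.
Second coordinate — ×2 each step: -2, -4, -8, -16, -32 → -64.
Third coordinate: 34, 36, 45, 47, 56 → 58 (alternating steps +2, +9, +2, +9, …).
Fourth coordinate: perfect squares: 5², 6², 7², …, so 25, 36, 49, 64, 81 → 100.
Combining the parts gives {49 : -64 : 58 : 100}.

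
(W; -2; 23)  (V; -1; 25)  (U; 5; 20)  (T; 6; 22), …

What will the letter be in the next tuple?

S

Letter: W, V, U, T → S (letters move back 1 place in the alphabet).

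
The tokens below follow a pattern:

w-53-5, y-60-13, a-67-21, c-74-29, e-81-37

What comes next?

g-88-45

For the letter, letters move forward 2 places in the alphabet, wrapping Z→A: w, y, a, c, e → g.
Second component: +7 each step, so 53, 60, 67, 74, 81 → 88.
For the third component, +8 each step: 5, 13, 21, 29, 37 → 45.
Putting it together: g-88-45.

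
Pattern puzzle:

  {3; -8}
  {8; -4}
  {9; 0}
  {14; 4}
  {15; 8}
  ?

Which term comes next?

First coordinate — alternating steps +5, +1, +5, +1, …: 3, 8, 9, 14, 15 → 20.
Second coordinate: +4 each step; -8, -4, 0, 4, 8 → 12.
Combining the parts gives {20; 12}.

{20; 12}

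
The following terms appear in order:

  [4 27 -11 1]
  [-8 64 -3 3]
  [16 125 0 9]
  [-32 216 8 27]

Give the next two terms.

For the first slot, ×(-2) each step: 4, -8, 16, -32 → 64 → -128.
Second slot — perfect cubes: 3³, 4³, 5³, …: 27, 64, 125, 216 → 343 → 512.
For the third slot, alternating steps +8, +3, +8, +3, …: -11, -3, 0, 8 → 11 → 19.
For the fourth slot, ×3 each step: 1, 3, 9, 27 → 81 → 243.
Putting the parts together: [64 343 11 81] and then [-128 512 19 243].

[64 343 11 81], [-128 512 19 243]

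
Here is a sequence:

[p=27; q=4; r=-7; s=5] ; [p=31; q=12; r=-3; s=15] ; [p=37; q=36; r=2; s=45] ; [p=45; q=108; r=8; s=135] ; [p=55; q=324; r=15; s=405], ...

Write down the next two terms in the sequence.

[p=67; q=972; r=23; s=1215], [p=81; q=2916; r=32; s=3645]

P — differences are 4, 6, 8, … (increasing by 2 each time): 27, 31, 37, 45, 55 → 67 → 81.
Q: 4, 12, 36, 108, 324 → 972 → 2916 (×3 each step).
R: differences are 4, 5, 6, … (increasing by 1 each time), so -7, -3, 2, 8, 15 → 23 → 32.
S: 5, 15, 45, 135, 405 → 1215 → 3645 (×3 each step).
So the next two terms are [p=67; q=972; r=23; s=1215] and [p=81; q=2916; r=32; s=3645].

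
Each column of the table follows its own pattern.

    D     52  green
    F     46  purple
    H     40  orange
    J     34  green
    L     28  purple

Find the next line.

N  22  orange

For the letter, letters move forward 2 places in the alphabet: D, F, H, J, L → N.
Second component: −6 each step; 52, 46, 40, 34, 28 → 22.
Colour — repeats green → purple → orange: green, purple, orange, green, purple → orange.
Putting it together: N  22  orange.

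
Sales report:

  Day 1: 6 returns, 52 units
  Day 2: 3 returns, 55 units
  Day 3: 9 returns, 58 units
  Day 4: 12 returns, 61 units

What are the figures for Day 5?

Returns — each term is the sum of the two before it: 6, 3, 9, 12 → 21.
Units: +3 each step, so 52, 55, 58, 61 → 64.
So the next record is 21 returns, 64 units.

21 returns, 64 units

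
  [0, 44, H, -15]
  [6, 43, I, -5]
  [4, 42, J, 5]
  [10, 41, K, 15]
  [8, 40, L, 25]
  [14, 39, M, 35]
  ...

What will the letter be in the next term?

N

Letter — letters move forward 1 place in the alphabet: H, I, J, K, L, M → N.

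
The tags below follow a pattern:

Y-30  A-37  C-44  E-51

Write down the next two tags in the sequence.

Letter goes Y, A, C, E → G → I (letters move forward 2 places in the alphabet, wrapping Z→A).
Second component: +7 each step; 30, 37, 44, 51 → 58 → 65.
Putting the parts together: G-58 and then I-65.

G-58 then I-65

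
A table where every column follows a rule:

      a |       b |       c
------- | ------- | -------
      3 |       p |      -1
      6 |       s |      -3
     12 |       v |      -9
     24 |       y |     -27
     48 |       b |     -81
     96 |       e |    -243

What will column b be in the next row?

h

Column b — letters move forward 3 places in the alphabet, wrapping Z→A: p, s, v, y, b, e → h.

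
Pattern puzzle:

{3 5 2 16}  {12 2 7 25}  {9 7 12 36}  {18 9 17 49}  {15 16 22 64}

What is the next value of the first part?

First part: alternating steps +9, −3, +9, −3, …, so 3, 12, 9, 18, 15 → 24.

24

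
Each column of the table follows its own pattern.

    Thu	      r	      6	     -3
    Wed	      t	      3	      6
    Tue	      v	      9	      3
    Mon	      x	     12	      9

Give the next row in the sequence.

Day — runs backward through the weekdays Mon→Sun: Thu, Wed, Tue, Mon → Sun.
Letter goes r, t, v, x → z (letters move forward 2 places in the alphabet).
Third component goes 6, 3, 9, 12 → 21 (each term is the sum of the two before it).
Fourth component: always the previous value of the third component; -3, 6, 3, 9 → 12.
So the next row is Sun  z  21  12.

Sun  z  21  12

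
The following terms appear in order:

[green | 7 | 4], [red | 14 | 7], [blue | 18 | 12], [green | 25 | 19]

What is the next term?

[red | 29 | 28]

Colour — repeats green → red → blue: green, red, blue, green → red.
Second value goes 7, 14, 18, 25 → 29 (alternating steps +7, +4, +7, +4, …).
For the third value, differences are 3, 5, 7, … (increasing by 2 each time): 4, 7, 12, 19 → 28.
So the next term is [red | 29 | 28].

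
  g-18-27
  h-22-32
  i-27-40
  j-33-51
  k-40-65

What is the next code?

For the letter, letters move forward 1 place in the alphabet: g, h, i, j, k → l.
Second component: differences are 4, 5, 6, … (increasing by 1 each time), so 18, 22, 27, 33, 40 → 48.
Third component — differences are 5, 8, 11, … (increasing by 3 each time): 27, 32, 40, 51, 65 → 82.
Putting it together: l-48-82.

l-48-82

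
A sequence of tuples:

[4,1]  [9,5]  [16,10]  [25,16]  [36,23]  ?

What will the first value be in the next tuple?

49

First value goes 4, 9, 16, 25, 36 → 49 (perfect squares: 2², 3², 4², …).
Second value: 1, 5, 10, 16, 23 → 31 (differences are 4, 5, 6, … (increasing by 1 each time)).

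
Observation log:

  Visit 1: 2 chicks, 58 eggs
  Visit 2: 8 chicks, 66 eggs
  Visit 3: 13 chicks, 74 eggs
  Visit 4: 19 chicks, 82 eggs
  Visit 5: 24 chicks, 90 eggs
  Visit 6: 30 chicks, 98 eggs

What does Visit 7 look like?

Chicks goes 2, 8, 13, 19, 24, 30 → 35 (alternating steps +6, +5, +6, +5, …).
Eggs: 58, 66, 74, 82, 90, 98 → 106 (+8 each step).
So the next line is 35 chicks, 106 eggs.

35 chicks, 106 eggs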